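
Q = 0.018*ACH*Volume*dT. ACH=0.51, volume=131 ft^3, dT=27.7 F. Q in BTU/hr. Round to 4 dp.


Q = 0.018 * 0.51 * 131 * 27.7 = 33.3115 BTU/hr

33.3115 BTU/hr


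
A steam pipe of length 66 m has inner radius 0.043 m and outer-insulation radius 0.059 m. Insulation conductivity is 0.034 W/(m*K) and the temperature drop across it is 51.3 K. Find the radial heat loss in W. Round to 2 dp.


Q = 2*pi*0.034*66*51.3/ln(0.059/0.043) = 2286.49 W

2286.49 W


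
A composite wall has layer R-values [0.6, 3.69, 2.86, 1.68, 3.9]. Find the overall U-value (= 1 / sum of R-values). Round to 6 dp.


R_total = 0.6 + 3.69 + 2.86 + 1.68 + 3.9 = 12.73
U = 1/12.73 = 0.078555

0.078555


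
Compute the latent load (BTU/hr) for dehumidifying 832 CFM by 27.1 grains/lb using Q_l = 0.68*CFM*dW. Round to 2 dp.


Q = 0.68 * 832 * 27.1 = 15332.10 BTU/hr

15332.10 BTU/hr


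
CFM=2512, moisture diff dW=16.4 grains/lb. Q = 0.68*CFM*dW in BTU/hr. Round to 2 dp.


Q = 0.68 * 2512 * 16.4 = 28013.82 BTU/hr

28013.82 BTU/hr


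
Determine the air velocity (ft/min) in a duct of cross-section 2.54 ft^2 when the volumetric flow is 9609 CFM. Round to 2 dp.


V = 9609 / 2.54 = 3783.07 ft/min

3783.07 ft/min


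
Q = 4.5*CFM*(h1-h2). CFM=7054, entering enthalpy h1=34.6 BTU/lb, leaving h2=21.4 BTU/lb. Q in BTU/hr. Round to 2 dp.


Q = 4.5 * 7054 * (34.6 - 21.4) = 419007.60 BTU/hr

419007.60 BTU/hr


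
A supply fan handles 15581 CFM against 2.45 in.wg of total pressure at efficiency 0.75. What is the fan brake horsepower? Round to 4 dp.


BHP = 15581 * 2.45 / (6356 * 0.75) = 8.0079 hp

8.0079 hp


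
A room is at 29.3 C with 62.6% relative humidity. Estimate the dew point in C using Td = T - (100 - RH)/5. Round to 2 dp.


Td = 29.3 - (100-62.6)/5 = 21.82 C

21.82 C


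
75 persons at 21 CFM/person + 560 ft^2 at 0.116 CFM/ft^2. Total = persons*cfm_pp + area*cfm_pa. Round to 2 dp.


Total = 75*21 + 560*0.116 = 1639.96 CFM

1639.96 CFM


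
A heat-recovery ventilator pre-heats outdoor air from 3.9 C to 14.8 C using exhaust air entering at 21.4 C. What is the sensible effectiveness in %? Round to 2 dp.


eff = (14.8-3.9)/(21.4-3.9)*100 = 62.29 %

62.29 %


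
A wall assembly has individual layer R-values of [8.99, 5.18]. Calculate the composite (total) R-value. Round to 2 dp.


R_total = 8.99 + 5.18 = 14.17

14.17


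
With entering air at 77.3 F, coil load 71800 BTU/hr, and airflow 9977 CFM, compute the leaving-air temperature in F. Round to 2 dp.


dT = 71800/(1.08*9977) = 6.6635
T_leave = 77.3 - 6.6635 = 70.64 F

70.64 F


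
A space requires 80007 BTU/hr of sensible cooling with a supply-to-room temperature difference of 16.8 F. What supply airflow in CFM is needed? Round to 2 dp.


CFM = 80007 / (1.08 * 16.8) = 4409.56

4409.56 CFM


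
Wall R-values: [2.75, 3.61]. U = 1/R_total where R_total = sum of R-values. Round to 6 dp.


R_total = 2.75 + 3.61 = 6.36
U = 1/6.36 = 0.157233

0.157233


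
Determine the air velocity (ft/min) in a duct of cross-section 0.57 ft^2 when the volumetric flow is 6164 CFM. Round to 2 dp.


V = 6164 / 0.57 = 10814.04 ft/min

10814.04 ft/min


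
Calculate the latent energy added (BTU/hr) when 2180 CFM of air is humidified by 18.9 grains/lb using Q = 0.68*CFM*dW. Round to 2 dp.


Q = 0.68 * 2180 * 18.9 = 28017.36 BTU/hr

28017.36 BTU/hr


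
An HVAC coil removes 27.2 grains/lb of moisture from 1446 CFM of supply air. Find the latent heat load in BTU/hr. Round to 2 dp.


Q = 0.68 * 1446 * 27.2 = 26745.22 BTU/hr

26745.22 BTU/hr


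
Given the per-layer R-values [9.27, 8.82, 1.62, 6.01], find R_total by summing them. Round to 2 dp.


R_total = 9.27 + 8.82 + 1.62 + 6.01 = 25.72

25.72


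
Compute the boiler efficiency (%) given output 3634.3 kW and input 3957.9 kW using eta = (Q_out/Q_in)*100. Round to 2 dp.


eta = (3634.3/3957.9)*100 = 91.82 %

91.82 %


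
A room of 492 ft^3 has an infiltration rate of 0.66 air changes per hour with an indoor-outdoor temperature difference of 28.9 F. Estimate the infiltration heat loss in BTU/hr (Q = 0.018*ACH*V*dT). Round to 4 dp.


Q = 0.018 * 0.66 * 492 * 28.9 = 168.9193 BTU/hr

168.9193 BTU/hr


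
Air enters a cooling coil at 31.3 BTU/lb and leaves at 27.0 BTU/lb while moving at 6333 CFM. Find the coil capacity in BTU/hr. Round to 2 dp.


Q = 4.5 * 6333 * (31.3 - 27.0) = 122543.55 BTU/hr

122543.55 BTU/hr


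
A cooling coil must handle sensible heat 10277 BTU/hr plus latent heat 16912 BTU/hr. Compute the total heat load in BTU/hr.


Qt = 10277 + 16912 = 27189 BTU/hr

27189 BTU/hr


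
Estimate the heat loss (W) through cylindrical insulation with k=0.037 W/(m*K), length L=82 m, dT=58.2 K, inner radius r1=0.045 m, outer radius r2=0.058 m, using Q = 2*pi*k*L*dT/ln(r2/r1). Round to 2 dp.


Q = 2*pi*0.037*82*58.2/ln(0.058/0.045) = 4371.80 W

4371.80 W


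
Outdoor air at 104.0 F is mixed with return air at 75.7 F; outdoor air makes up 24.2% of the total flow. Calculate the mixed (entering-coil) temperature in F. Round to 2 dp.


T_mix = 75.7 + (24.2/100)*(104.0-75.7) = 82.55 F

82.55 F


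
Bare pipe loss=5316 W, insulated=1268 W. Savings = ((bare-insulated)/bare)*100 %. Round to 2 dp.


Savings = ((5316-1268)/5316)*100 = 76.15 %

76.15 %


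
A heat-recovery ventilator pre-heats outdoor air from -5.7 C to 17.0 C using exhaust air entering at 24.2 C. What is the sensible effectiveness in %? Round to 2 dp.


eff = (17.0-(-5.7))/(24.2-(-5.7))*100 = 75.92 %

75.92 %


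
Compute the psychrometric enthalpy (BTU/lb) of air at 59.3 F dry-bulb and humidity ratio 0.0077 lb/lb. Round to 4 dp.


h = 0.24*59.3 + 0.0077*(1061+0.444*59.3) = 22.6044 BTU/lb

22.6044 BTU/lb


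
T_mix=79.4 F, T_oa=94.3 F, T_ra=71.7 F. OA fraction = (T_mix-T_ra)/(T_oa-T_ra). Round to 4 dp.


frac = (79.4 - 71.7) / (94.3 - 71.7) = 0.3407

0.3407


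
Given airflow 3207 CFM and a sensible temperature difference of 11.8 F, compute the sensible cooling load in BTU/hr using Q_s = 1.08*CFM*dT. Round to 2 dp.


Q = 1.08 * 3207 * 11.8 = 40870.01 BTU/hr

40870.01 BTU/hr


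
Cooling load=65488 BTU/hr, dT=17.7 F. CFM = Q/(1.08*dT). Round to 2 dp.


CFM = 65488 / (1.08 * 17.7) = 3425.82

3425.82 CFM


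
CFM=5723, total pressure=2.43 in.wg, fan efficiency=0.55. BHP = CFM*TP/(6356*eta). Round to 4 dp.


BHP = 5723 * 2.43 / (6356 * 0.55) = 3.9782 hp

3.9782 hp


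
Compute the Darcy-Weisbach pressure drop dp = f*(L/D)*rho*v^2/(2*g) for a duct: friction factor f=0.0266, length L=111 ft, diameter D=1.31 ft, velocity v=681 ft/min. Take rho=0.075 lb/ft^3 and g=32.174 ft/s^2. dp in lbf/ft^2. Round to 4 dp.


v_fps = 681/60 = 11.35 ft/s
dp = 0.0266*(111/1.31)*0.075*11.35^2/(2*32.174) = 0.3384 lbf/ft^2

0.3384 lbf/ft^2


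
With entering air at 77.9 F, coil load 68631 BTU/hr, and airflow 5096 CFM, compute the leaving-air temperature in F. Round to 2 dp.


dT = 68631/(1.08*5096) = 12.4700
T_leave = 77.9 - 12.4700 = 65.43 F

65.43 F


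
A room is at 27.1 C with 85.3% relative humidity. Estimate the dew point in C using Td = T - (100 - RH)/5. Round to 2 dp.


Td = 27.1 - (100-85.3)/5 = 24.16 C

24.16 C


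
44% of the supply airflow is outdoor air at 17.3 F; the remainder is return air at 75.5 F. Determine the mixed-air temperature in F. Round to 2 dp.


T_mix = 0.44*17.3 + 0.56*75.5 = 49.89 F

49.89 F


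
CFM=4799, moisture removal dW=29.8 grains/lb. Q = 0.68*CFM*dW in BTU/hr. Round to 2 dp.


Q = 0.68 * 4799 * 29.8 = 97246.94 BTU/hr

97246.94 BTU/hr


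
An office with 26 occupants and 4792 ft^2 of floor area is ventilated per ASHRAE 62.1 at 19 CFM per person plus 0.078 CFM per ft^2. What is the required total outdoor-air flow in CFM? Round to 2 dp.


Total = 26*19 + 4792*0.078 = 867.78 CFM

867.78 CFM


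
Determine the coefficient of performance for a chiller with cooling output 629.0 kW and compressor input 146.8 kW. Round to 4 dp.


COP = 629.0 / 146.8 = 4.2847

4.2847


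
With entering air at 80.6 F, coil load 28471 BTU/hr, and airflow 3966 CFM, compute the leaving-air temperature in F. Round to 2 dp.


dT = 28471/(1.08*3966) = 6.6470
T_leave = 80.6 - 6.6470 = 73.95 F

73.95 F


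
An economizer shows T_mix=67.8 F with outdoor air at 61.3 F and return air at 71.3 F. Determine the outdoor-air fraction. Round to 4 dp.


frac = (67.8 - 71.3) / (61.3 - 71.3) = 0.3500

0.3500


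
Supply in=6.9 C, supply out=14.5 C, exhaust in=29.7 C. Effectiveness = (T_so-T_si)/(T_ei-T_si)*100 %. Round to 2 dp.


eff = (14.5-6.9)/(29.7-6.9)*100 = 33.33 %

33.33 %


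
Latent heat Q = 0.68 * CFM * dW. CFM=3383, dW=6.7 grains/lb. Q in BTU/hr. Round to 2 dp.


Q = 0.68 * 3383 * 6.7 = 15412.95 BTU/hr

15412.95 BTU/hr


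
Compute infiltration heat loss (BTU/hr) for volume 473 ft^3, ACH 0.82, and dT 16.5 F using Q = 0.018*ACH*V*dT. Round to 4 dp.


Q = 0.018 * 0.82 * 473 * 16.5 = 115.1944 BTU/hr

115.1944 BTU/hr


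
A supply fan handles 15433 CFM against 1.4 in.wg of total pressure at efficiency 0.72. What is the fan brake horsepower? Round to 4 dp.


BHP = 15433 * 1.4 / (6356 * 0.72) = 4.7213 hp

4.7213 hp


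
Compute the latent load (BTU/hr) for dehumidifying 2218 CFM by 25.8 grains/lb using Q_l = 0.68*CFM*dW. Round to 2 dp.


Q = 0.68 * 2218 * 25.8 = 38912.59 BTU/hr

38912.59 BTU/hr


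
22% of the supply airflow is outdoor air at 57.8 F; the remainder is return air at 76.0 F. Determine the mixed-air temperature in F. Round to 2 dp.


T_mix = 0.22*57.8 + 0.78*76.0 = 72.00 F

72.00 F


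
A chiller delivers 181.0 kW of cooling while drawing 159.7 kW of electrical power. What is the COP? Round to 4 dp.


COP = 181.0 / 159.7 = 1.1334

1.1334


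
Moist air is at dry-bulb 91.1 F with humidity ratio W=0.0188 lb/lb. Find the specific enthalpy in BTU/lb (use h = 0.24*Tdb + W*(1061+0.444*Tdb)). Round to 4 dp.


h = 0.24*91.1 + 0.0188*(1061+0.444*91.1) = 42.5712 BTU/lb

42.5712 BTU/lb


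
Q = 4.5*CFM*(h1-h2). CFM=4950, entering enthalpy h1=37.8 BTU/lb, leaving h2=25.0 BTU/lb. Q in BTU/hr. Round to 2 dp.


Q = 4.5 * 4950 * (37.8 - 25.0) = 285120.00 BTU/hr

285120.00 BTU/hr


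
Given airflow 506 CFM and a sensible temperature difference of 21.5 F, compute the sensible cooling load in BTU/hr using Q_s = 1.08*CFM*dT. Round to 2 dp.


Q = 1.08 * 506 * 21.5 = 11749.32 BTU/hr

11749.32 BTU/hr


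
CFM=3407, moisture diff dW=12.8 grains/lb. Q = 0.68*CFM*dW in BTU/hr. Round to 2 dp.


Q = 0.68 * 3407 * 12.8 = 29654.53 BTU/hr

29654.53 BTU/hr


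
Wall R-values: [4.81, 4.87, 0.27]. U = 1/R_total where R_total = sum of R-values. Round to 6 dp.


R_total = 4.81 + 4.87 + 0.27 = 9.95
U = 1/9.95 = 0.100503

0.100503


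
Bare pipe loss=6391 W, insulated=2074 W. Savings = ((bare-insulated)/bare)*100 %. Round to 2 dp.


Savings = ((6391-2074)/6391)*100 = 67.55 %

67.55 %


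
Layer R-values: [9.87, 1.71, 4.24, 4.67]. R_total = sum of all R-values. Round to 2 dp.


R_total = 9.87 + 1.71 + 4.24 + 4.67 = 20.49

20.49


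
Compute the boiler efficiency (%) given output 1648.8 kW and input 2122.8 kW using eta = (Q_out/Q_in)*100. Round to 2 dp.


eta = (1648.8/2122.8)*100 = 77.67 %

77.67 %


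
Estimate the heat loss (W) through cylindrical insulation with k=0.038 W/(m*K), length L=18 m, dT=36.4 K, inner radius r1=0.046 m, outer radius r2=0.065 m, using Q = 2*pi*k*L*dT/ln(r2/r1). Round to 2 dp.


Q = 2*pi*0.038*18*36.4/ln(0.065/0.046) = 452.46 W

452.46 W


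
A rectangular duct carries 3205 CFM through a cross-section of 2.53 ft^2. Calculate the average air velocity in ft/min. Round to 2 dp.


V = 3205 / 2.53 = 1266.80 ft/min

1266.80 ft/min


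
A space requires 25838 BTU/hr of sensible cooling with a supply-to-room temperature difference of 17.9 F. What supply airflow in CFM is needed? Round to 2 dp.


CFM = 25838 / (1.08 * 17.9) = 1336.54

1336.54 CFM


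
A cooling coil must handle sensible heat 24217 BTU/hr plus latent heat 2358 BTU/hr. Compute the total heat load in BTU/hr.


Qt = 24217 + 2358 = 26575 BTU/hr

26575 BTU/hr


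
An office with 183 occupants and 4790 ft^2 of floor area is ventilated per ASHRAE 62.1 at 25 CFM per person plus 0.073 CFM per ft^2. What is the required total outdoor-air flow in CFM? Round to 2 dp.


Total = 183*25 + 4790*0.073 = 4924.67 CFM

4924.67 CFM


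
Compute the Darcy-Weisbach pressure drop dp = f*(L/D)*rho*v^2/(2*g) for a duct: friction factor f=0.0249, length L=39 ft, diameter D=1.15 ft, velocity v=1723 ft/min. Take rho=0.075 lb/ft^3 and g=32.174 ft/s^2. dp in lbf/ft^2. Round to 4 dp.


v_fps = 1723/60 = 28.7167 ft/s
dp = 0.0249*(39/1.15)*0.075*28.7167^2/(2*32.174) = 0.8116 lbf/ft^2

0.8116 lbf/ft^2


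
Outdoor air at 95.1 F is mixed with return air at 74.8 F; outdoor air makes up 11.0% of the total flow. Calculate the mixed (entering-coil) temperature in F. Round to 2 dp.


T_mix = 74.8 + (11.0/100)*(95.1-74.8) = 77.03 F

77.03 F


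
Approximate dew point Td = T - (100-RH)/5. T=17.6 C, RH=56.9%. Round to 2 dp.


Td = 17.6 - (100-56.9)/5 = 8.98 C

8.98 C


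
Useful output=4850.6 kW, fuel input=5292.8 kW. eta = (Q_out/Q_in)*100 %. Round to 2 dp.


eta = (4850.6/5292.8)*100 = 91.65 %

91.65 %


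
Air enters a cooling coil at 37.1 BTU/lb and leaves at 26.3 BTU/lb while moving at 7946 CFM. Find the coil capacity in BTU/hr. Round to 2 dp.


Q = 4.5 * 7946 * (37.1 - 26.3) = 386175.60 BTU/hr

386175.60 BTU/hr


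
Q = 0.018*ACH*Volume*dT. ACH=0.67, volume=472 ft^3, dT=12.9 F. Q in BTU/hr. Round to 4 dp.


Q = 0.018 * 0.67 * 472 * 12.9 = 73.4309 BTU/hr

73.4309 BTU/hr


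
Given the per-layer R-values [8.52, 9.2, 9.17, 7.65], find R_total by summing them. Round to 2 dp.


R_total = 8.52 + 9.2 + 9.17 + 7.65 = 34.54

34.54


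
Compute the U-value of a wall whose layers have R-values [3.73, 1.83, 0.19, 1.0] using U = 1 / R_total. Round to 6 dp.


R_total = 3.73 + 1.83 + 0.19 + 1.0 = 6.75
U = 1/6.75 = 0.148148

0.148148


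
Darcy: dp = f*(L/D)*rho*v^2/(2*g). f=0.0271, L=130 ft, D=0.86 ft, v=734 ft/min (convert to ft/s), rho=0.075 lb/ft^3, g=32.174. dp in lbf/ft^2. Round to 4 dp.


v_fps = 734/60 = 12.2333 ft/s
dp = 0.0271*(130/0.86)*0.075*12.2333^2/(2*32.174) = 0.7145 lbf/ft^2

0.7145 lbf/ft^2


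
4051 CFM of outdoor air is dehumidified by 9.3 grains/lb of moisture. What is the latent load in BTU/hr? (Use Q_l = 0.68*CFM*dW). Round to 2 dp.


Q = 0.68 * 4051 * 9.3 = 25618.52 BTU/hr

25618.52 BTU/hr


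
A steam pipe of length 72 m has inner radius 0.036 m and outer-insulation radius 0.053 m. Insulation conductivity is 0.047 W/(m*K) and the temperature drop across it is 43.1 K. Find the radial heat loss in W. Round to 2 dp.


Q = 2*pi*0.047*72*43.1/ln(0.053/0.036) = 2369.36 W

2369.36 W


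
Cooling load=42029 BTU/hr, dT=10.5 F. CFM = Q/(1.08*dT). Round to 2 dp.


CFM = 42029 / (1.08 * 10.5) = 3706.26

3706.26 CFM


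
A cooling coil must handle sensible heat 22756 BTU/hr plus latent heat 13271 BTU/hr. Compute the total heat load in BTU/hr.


Qt = 22756 + 13271 = 36027 BTU/hr

36027 BTU/hr


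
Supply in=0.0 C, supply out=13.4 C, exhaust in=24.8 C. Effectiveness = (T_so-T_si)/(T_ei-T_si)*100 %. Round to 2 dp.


eff = (13.4-0.0)/(24.8-0.0)*100 = 54.03 %

54.03 %


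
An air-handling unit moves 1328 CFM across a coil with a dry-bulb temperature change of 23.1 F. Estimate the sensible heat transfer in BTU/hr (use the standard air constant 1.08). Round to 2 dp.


Q = 1.08 * 1328 * 23.1 = 33130.94 BTU/hr

33130.94 BTU/hr


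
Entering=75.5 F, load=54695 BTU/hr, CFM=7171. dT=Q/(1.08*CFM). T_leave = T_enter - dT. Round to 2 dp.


dT = 54695/(1.08*7171) = 7.0623
T_leave = 75.5 - 7.0623 = 68.44 F

68.44 F


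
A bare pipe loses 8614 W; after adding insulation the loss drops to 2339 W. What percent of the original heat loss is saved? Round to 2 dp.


Savings = ((8614-2339)/8614)*100 = 72.85 %

72.85 %


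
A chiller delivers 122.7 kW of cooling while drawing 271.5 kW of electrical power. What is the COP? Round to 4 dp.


COP = 122.7 / 271.5 = 0.4519

0.4519


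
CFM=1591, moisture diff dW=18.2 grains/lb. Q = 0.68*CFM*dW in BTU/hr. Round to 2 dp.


Q = 0.68 * 1591 * 18.2 = 19690.22 BTU/hr

19690.22 BTU/hr


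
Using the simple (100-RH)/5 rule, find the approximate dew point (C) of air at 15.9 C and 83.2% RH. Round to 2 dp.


Td = 15.9 - (100-83.2)/5 = 12.54 C

12.54 C


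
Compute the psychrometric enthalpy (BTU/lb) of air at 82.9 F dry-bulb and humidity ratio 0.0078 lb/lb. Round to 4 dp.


h = 0.24*82.9 + 0.0078*(1061+0.444*82.9) = 28.4589 BTU/lb

28.4589 BTU/lb


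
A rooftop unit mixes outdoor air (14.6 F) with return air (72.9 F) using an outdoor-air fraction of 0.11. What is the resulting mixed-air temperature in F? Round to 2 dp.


T_mix = 0.11*14.6 + 0.89*72.9 = 66.49 F

66.49 F


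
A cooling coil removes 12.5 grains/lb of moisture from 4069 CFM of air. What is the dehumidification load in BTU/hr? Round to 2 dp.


Q = 0.68 * 4069 * 12.5 = 34586.50 BTU/hr

34586.50 BTU/hr


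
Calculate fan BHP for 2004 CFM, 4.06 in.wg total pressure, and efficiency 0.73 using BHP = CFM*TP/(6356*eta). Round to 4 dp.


BHP = 2004 * 4.06 / (6356 * 0.73) = 1.7535 hp

1.7535 hp


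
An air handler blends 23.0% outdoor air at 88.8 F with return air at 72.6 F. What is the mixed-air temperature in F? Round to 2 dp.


T_mix = 72.6 + (23.0/100)*(88.8-72.6) = 76.33 F

76.33 F


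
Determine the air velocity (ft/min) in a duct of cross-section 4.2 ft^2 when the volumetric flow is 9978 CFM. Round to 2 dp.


V = 9978 / 4.2 = 2375.71 ft/min

2375.71 ft/min


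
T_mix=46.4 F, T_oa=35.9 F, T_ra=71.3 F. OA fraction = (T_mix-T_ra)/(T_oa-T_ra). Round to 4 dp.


frac = (46.4 - 71.3) / (35.9 - 71.3) = 0.7034

0.7034


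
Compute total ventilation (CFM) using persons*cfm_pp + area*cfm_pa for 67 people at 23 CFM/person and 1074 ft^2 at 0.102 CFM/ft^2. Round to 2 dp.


Total = 67*23 + 1074*0.102 = 1650.55 CFM

1650.55 CFM


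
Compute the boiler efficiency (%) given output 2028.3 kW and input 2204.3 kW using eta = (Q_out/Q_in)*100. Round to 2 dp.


eta = (2028.3/2204.3)*100 = 92.02 %

92.02 %


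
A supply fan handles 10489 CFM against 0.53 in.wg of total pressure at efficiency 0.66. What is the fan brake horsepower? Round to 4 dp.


BHP = 10489 * 0.53 / (6356 * 0.66) = 1.3252 hp

1.3252 hp


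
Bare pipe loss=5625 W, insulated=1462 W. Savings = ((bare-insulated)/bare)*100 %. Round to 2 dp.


Savings = ((5625-1462)/5625)*100 = 74.01 %

74.01 %


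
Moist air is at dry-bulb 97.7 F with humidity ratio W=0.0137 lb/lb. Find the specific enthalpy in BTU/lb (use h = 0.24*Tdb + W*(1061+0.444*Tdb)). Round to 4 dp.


h = 0.24*97.7 + 0.0137*(1061+0.444*97.7) = 38.5780 BTU/lb

38.5780 BTU/lb


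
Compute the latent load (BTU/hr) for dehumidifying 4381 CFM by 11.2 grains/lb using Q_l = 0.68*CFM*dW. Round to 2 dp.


Q = 0.68 * 4381 * 11.2 = 33365.70 BTU/hr

33365.70 BTU/hr


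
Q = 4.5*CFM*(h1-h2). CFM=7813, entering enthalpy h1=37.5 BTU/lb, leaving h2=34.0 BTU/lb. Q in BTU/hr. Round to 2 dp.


Q = 4.5 * 7813 * (37.5 - 34.0) = 123054.75 BTU/hr

123054.75 BTU/hr


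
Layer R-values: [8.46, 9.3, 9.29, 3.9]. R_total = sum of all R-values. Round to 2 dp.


R_total = 8.46 + 9.3 + 9.29 + 3.9 = 30.95

30.95


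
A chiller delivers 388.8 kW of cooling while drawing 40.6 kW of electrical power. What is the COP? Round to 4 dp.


COP = 388.8 / 40.6 = 9.5764

9.5764


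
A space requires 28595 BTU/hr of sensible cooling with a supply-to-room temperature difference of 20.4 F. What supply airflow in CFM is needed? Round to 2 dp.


CFM = 28595 / (1.08 * 20.4) = 1297.88

1297.88 CFM


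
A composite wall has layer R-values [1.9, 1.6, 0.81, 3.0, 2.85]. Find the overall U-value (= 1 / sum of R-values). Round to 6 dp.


R_total = 1.9 + 1.6 + 0.81 + 3.0 + 2.85 = 10.16
U = 1/10.16 = 0.098425

0.098425


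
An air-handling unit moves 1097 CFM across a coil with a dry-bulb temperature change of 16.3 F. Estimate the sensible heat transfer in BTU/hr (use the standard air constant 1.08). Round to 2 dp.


Q = 1.08 * 1097 * 16.3 = 19311.59 BTU/hr

19311.59 BTU/hr


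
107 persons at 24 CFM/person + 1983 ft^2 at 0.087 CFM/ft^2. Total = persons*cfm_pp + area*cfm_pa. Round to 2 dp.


Total = 107*24 + 1983*0.087 = 2740.52 CFM

2740.52 CFM


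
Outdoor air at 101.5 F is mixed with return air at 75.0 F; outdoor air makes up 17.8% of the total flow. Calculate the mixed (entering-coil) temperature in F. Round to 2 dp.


T_mix = 75.0 + (17.8/100)*(101.5-75.0) = 79.72 F

79.72 F


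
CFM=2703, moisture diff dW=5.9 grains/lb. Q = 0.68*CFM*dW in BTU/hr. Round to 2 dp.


Q = 0.68 * 2703 * 5.9 = 10844.44 BTU/hr

10844.44 BTU/hr


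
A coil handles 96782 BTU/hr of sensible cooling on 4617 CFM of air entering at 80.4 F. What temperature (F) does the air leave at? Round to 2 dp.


dT = 96782/(1.08*4617) = 19.4093
T_leave = 80.4 - 19.4093 = 60.99 F

60.99 F


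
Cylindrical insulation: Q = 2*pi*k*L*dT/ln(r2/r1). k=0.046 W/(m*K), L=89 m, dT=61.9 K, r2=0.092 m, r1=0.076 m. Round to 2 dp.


Q = 2*pi*0.046*89*61.9/ln(0.092/0.076) = 8334.11 W

8334.11 W


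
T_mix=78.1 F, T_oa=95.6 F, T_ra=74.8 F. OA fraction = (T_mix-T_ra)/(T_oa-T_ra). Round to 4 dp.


frac = (78.1 - 74.8) / (95.6 - 74.8) = 0.1587

0.1587


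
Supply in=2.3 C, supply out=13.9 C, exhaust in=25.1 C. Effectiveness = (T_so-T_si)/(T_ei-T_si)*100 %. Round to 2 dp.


eff = (13.9-2.3)/(25.1-2.3)*100 = 50.88 %

50.88 %


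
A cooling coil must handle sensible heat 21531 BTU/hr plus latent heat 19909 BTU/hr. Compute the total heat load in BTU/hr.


Qt = 21531 + 19909 = 41440 BTU/hr

41440 BTU/hr


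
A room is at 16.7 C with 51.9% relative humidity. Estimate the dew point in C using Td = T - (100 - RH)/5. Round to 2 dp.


Td = 16.7 - (100-51.9)/5 = 7.08 C

7.08 C


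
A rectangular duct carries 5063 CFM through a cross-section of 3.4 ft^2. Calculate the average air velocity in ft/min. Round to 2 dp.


V = 5063 / 3.4 = 1489.12 ft/min

1489.12 ft/min


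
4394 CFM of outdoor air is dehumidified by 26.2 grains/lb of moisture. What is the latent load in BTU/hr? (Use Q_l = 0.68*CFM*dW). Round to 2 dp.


Q = 0.68 * 4394 * 26.2 = 78283.50 BTU/hr

78283.50 BTU/hr


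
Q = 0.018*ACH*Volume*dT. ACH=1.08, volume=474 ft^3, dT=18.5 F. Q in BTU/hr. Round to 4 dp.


Q = 0.018 * 1.08 * 474 * 18.5 = 170.4694 BTU/hr

170.4694 BTU/hr


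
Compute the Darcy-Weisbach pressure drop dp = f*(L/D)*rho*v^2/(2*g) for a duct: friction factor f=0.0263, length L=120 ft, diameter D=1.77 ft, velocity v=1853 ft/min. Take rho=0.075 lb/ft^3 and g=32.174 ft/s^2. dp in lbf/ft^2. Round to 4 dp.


v_fps = 1853/60 = 30.8833 ft/s
dp = 0.0263*(120/1.77)*0.075*30.8833^2/(2*32.174) = 1.9822 lbf/ft^2

1.9822 lbf/ft^2


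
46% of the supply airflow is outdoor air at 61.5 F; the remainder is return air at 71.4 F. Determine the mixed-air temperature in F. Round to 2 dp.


T_mix = 0.46*61.5 + 0.54*71.4 = 66.85 F

66.85 F


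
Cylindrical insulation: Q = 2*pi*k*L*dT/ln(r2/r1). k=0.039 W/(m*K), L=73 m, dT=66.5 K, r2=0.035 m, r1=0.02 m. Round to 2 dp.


Q = 2*pi*0.039*73*66.5/ln(0.035/0.02) = 2125.69 W

2125.69 W


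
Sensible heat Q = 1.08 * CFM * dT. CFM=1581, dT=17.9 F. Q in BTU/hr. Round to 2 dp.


Q = 1.08 * 1581 * 17.9 = 30563.89 BTU/hr

30563.89 BTU/hr


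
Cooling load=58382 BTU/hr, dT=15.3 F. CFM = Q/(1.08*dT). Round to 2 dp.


CFM = 58382 / (1.08 * 15.3) = 3533.16

3533.16 CFM


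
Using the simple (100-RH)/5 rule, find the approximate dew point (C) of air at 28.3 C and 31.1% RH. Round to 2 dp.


Td = 28.3 - (100-31.1)/5 = 14.52 C

14.52 C


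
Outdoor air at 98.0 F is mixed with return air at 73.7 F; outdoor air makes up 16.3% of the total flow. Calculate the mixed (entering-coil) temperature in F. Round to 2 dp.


T_mix = 73.7 + (16.3/100)*(98.0-73.7) = 77.66 F

77.66 F


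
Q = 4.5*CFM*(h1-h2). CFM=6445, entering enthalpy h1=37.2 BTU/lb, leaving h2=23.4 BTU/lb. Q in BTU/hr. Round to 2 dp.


Q = 4.5 * 6445 * (37.2 - 23.4) = 400234.50 BTU/hr

400234.50 BTU/hr


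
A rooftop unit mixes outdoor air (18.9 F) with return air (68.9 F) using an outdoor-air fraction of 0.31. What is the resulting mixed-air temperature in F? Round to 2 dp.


T_mix = 0.31*18.9 + 0.69*68.9 = 53.40 F

53.40 F


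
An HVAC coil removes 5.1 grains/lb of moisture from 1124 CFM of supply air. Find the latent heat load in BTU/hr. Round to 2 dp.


Q = 0.68 * 1124 * 5.1 = 3898.03 BTU/hr

3898.03 BTU/hr


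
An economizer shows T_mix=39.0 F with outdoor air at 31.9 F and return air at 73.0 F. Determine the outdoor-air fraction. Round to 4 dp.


frac = (39.0 - 73.0) / (31.9 - 73.0) = 0.8273

0.8273


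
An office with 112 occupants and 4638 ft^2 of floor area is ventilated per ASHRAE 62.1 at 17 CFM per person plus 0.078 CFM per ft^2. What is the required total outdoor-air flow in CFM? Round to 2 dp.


Total = 112*17 + 4638*0.078 = 2265.76 CFM

2265.76 CFM


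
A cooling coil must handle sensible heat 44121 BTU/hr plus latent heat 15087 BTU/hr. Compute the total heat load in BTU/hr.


Qt = 44121 + 15087 = 59208 BTU/hr

59208 BTU/hr


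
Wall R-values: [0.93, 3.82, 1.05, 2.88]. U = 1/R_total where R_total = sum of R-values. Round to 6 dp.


R_total = 0.93 + 3.82 + 1.05 + 2.88 = 8.68
U = 1/8.68 = 0.115207

0.115207


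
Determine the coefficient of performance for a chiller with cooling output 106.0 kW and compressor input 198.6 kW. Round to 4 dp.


COP = 106.0 / 198.6 = 0.5337

0.5337


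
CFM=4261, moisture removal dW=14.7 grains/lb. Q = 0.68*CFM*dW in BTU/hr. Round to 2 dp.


Q = 0.68 * 4261 * 14.7 = 42592.96 BTU/hr

42592.96 BTU/hr


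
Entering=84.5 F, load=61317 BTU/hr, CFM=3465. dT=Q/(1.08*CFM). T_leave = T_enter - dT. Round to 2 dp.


dT = 61317/(1.08*3465) = 16.3853
T_leave = 84.5 - 16.3853 = 68.11 F

68.11 F


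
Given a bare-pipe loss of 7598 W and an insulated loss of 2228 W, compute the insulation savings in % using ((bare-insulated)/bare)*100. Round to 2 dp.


Savings = ((7598-2228)/7598)*100 = 70.68 %

70.68 %


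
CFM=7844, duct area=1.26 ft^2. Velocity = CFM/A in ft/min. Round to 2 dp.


V = 7844 / 1.26 = 6225.40 ft/min

6225.40 ft/min


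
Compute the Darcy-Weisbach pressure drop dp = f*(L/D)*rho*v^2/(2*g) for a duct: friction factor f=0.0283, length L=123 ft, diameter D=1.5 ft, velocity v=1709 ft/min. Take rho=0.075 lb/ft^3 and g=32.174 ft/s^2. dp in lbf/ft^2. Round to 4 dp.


v_fps = 1709/60 = 28.4833 ft/s
dp = 0.0283*(123/1.5)*0.075*28.4833^2/(2*32.174) = 2.1944 lbf/ft^2

2.1944 lbf/ft^2


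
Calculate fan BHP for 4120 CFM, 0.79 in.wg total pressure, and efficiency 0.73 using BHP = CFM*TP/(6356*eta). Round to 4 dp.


BHP = 4120 * 0.79 / (6356 * 0.73) = 0.7015 hp

0.7015 hp


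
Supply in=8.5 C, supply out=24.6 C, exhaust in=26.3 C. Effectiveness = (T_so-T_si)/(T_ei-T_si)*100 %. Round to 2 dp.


eff = (24.6-8.5)/(26.3-8.5)*100 = 90.45 %

90.45 %


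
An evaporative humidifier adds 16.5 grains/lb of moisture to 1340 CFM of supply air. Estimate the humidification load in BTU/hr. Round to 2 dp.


Q = 0.68 * 1340 * 16.5 = 15034.80 BTU/hr

15034.80 BTU/hr


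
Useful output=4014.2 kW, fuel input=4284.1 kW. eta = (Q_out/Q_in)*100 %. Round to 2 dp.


eta = (4014.2/4284.1)*100 = 93.70 %

93.70 %


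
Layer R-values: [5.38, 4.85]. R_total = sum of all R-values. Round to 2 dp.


R_total = 5.38 + 4.85 = 10.23

10.23


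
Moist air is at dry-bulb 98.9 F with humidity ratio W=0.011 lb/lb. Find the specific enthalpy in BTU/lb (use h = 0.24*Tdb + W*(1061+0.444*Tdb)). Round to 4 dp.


h = 0.24*98.9 + 0.011*(1061+0.444*98.9) = 35.8900 BTU/lb

35.8900 BTU/lb


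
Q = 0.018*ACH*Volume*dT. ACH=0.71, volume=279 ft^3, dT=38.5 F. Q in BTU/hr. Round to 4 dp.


Q = 0.018 * 0.71 * 279 * 38.5 = 137.2764 BTU/hr

137.2764 BTU/hr


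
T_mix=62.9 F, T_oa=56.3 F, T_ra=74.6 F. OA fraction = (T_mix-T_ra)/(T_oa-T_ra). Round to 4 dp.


frac = (62.9 - 74.6) / (56.3 - 74.6) = 0.6393

0.6393


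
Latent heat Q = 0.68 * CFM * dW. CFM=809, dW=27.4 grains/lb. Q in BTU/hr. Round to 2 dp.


Q = 0.68 * 809 * 27.4 = 15073.29 BTU/hr

15073.29 BTU/hr


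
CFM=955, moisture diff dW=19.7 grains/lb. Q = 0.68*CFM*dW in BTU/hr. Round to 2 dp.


Q = 0.68 * 955 * 19.7 = 12793.18 BTU/hr

12793.18 BTU/hr


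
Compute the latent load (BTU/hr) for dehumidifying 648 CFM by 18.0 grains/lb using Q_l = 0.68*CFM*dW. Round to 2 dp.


Q = 0.68 * 648 * 18.0 = 7931.52 BTU/hr

7931.52 BTU/hr


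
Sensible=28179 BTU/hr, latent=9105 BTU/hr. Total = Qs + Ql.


Qt = 28179 + 9105 = 37284 BTU/hr

37284 BTU/hr


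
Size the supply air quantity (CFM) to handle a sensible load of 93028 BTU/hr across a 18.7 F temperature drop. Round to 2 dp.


CFM = 93028 / (1.08 * 18.7) = 4606.26

4606.26 CFM


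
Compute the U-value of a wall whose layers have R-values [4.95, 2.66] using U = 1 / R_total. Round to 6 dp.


R_total = 4.95 + 2.66 = 7.61
U = 1/7.61 = 0.131406

0.131406


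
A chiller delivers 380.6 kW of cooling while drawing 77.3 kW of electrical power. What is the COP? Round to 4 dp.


COP = 380.6 / 77.3 = 4.9237

4.9237


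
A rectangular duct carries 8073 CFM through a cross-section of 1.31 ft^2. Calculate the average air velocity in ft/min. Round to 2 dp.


V = 8073 / 1.31 = 6162.60 ft/min

6162.60 ft/min


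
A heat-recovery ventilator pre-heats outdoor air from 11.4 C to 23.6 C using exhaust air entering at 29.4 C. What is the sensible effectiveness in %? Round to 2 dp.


eff = (23.6-11.4)/(29.4-11.4)*100 = 67.78 %

67.78 %


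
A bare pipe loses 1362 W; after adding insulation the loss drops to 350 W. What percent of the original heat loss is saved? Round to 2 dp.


Savings = ((1362-350)/1362)*100 = 74.30 %

74.30 %


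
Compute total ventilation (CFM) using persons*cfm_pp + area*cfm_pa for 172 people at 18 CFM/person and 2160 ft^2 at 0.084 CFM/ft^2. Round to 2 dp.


Total = 172*18 + 2160*0.084 = 3277.44 CFM

3277.44 CFM


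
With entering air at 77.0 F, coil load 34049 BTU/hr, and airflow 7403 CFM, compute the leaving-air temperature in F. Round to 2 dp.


dT = 34049/(1.08*7403) = 4.2587
T_leave = 77.0 - 4.2587 = 72.74 F

72.74 F


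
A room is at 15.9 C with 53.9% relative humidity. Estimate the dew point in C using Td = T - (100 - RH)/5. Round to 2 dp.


Td = 15.9 - (100-53.9)/5 = 6.68 C

6.68 C


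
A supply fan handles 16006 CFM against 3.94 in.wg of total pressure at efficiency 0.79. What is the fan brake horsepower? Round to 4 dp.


BHP = 16006 * 3.94 / (6356 * 0.79) = 12.5594 hp

12.5594 hp


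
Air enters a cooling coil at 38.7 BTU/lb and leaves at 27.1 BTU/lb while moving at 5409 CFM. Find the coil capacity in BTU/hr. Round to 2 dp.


Q = 4.5 * 5409 * (38.7 - 27.1) = 282349.80 BTU/hr

282349.80 BTU/hr


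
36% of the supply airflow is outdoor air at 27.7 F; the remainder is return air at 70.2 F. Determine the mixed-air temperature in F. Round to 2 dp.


T_mix = 0.36*27.7 + 0.64*70.2 = 54.90 F

54.90 F


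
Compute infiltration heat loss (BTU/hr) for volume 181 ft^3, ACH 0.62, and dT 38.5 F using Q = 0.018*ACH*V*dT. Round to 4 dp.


Q = 0.018 * 0.62 * 181 * 38.5 = 77.7685 BTU/hr

77.7685 BTU/hr


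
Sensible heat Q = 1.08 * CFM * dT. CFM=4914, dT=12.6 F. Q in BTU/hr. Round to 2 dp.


Q = 1.08 * 4914 * 12.6 = 66869.71 BTU/hr

66869.71 BTU/hr


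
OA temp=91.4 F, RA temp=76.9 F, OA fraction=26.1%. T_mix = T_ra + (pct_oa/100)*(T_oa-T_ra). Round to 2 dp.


T_mix = 76.9 + (26.1/100)*(91.4-76.9) = 80.68 F

80.68 F


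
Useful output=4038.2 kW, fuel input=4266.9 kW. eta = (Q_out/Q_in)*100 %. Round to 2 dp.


eta = (4038.2/4266.9)*100 = 94.64 %

94.64 %


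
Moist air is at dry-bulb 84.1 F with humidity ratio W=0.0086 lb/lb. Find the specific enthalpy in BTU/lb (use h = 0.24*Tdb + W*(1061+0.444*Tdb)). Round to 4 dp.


h = 0.24*84.1 + 0.0086*(1061+0.444*84.1) = 29.6297 BTU/lb

29.6297 BTU/lb


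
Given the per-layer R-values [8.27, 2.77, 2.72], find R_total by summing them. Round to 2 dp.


R_total = 8.27 + 2.77 + 2.72 = 13.76

13.76


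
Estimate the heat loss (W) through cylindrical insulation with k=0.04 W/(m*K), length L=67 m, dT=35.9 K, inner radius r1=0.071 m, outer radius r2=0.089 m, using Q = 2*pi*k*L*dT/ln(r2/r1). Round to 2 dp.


Q = 2*pi*0.04*67*35.9/ln(0.089/0.071) = 2675.37 W

2675.37 W


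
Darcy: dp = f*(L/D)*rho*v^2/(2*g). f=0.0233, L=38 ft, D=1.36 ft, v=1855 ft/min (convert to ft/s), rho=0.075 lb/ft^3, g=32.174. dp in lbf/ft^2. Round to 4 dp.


v_fps = 1855/60 = 30.9167 ft/s
dp = 0.0233*(38/1.36)*0.075*30.9167^2/(2*32.174) = 0.7253 lbf/ft^2

0.7253 lbf/ft^2


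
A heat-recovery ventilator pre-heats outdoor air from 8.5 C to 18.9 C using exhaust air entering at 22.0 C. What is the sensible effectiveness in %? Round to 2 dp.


eff = (18.9-8.5)/(22.0-8.5)*100 = 77.04 %

77.04 %


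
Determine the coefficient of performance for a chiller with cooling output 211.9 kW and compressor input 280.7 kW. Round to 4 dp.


COP = 211.9 / 280.7 = 0.7549

0.7549


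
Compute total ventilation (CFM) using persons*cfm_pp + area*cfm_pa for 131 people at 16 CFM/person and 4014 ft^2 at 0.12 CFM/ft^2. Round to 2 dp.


Total = 131*16 + 4014*0.12 = 2577.68 CFM

2577.68 CFM


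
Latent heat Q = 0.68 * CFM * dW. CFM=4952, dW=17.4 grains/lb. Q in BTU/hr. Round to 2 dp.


Q = 0.68 * 4952 * 17.4 = 58592.06 BTU/hr

58592.06 BTU/hr


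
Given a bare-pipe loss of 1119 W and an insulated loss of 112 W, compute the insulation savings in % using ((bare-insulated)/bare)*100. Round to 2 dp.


Savings = ((1119-112)/1119)*100 = 89.99 %

89.99 %


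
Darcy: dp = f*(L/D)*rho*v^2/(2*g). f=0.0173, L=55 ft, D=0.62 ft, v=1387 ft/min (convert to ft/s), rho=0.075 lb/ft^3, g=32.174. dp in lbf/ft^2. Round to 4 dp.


v_fps = 1387/60 = 23.1167 ft/s
dp = 0.0173*(55/0.62)*0.075*23.1167^2/(2*32.174) = 0.9559 lbf/ft^2

0.9559 lbf/ft^2


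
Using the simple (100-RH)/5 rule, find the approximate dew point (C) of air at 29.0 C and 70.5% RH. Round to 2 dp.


Td = 29.0 - (100-70.5)/5 = 23.10 C

23.10 C


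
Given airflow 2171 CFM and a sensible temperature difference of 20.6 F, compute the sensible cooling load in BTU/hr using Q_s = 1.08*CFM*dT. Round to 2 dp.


Q = 1.08 * 2171 * 20.6 = 48300.41 BTU/hr

48300.41 BTU/hr


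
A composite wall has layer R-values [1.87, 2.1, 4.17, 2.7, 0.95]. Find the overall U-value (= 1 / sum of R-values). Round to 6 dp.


R_total = 1.87 + 2.1 + 4.17 + 2.7 + 0.95 = 11.79
U = 1/11.79 = 0.084818

0.084818


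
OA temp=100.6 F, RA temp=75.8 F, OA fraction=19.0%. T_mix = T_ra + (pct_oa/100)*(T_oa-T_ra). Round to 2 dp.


T_mix = 75.8 + (19.0/100)*(100.6-75.8) = 80.51 F

80.51 F


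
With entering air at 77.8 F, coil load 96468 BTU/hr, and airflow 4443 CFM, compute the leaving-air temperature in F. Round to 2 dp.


dT = 96468/(1.08*4443) = 20.1040
T_leave = 77.8 - 20.1040 = 57.70 F

57.70 F


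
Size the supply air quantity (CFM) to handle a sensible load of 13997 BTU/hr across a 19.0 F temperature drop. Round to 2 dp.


CFM = 13997 / (1.08 * 19.0) = 682.12

682.12 CFM


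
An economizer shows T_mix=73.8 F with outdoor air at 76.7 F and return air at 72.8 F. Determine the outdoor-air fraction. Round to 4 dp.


frac = (73.8 - 72.8) / (76.7 - 72.8) = 0.2564

0.2564


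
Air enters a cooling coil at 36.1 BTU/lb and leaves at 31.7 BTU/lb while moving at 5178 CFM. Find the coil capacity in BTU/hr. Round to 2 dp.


Q = 4.5 * 5178 * (36.1 - 31.7) = 102524.40 BTU/hr

102524.40 BTU/hr


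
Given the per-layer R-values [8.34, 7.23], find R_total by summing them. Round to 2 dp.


R_total = 8.34 + 7.23 = 15.57

15.57


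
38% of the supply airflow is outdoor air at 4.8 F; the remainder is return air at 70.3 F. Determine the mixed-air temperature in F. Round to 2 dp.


T_mix = 0.38*4.8 + 0.62*70.3 = 45.41 F

45.41 F


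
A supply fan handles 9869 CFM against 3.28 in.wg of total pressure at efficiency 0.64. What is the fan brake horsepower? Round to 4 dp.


BHP = 9869 * 3.28 / (6356 * 0.64) = 7.9576 hp

7.9576 hp


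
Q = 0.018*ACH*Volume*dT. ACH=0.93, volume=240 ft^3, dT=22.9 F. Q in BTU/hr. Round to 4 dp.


Q = 0.018 * 0.93 * 240 * 22.9 = 92.0030 BTU/hr

92.0030 BTU/hr


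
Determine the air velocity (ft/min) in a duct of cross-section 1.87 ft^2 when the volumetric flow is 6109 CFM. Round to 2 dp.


V = 6109 / 1.87 = 3266.84 ft/min

3266.84 ft/min


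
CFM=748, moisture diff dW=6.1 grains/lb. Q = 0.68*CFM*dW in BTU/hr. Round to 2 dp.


Q = 0.68 * 748 * 6.1 = 3102.70 BTU/hr

3102.70 BTU/hr


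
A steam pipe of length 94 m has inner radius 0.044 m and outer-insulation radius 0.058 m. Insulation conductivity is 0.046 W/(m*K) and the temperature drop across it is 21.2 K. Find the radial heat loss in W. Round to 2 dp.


Q = 2*pi*0.046*94*21.2/ln(0.058/0.044) = 2084.94 W

2084.94 W


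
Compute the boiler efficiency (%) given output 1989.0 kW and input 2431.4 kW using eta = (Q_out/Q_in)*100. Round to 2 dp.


eta = (1989.0/2431.4)*100 = 81.80 %

81.80 %


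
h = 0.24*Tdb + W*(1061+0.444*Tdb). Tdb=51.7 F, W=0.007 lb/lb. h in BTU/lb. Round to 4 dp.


h = 0.24*51.7 + 0.007*(1061+0.444*51.7) = 19.9957 BTU/lb

19.9957 BTU/lb


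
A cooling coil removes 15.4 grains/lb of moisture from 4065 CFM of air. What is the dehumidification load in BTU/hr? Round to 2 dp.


Q = 0.68 * 4065 * 15.4 = 42568.68 BTU/hr

42568.68 BTU/hr


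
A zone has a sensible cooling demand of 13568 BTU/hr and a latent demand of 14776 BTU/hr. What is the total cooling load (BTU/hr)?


Qt = 13568 + 14776 = 28344 BTU/hr

28344 BTU/hr


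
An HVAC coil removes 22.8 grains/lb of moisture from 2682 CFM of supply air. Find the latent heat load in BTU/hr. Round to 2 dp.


Q = 0.68 * 2682 * 22.8 = 41581.73 BTU/hr

41581.73 BTU/hr


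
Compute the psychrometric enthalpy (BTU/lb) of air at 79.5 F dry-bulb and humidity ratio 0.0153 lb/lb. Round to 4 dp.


h = 0.24*79.5 + 0.0153*(1061+0.444*79.5) = 35.8534 BTU/lb

35.8534 BTU/lb


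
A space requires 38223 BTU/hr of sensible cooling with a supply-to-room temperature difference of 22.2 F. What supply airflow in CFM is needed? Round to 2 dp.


CFM = 38223 / (1.08 * 22.2) = 1594.22

1594.22 CFM


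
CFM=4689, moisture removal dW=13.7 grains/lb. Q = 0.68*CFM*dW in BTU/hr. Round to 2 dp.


Q = 0.68 * 4689 * 13.7 = 43682.72 BTU/hr

43682.72 BTU/hr


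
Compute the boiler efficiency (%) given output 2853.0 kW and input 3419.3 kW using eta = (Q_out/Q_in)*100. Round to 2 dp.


eta = (2853.0/3419.3)*100 = 83.44 %

83.44 %


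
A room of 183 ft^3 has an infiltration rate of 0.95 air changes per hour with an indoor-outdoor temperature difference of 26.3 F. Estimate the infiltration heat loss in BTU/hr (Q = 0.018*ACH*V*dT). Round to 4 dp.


Q = 0.018 * 0.95 * 183 * 26.3 = 82.3006 BTU/hr

82.3006 BTU/hr


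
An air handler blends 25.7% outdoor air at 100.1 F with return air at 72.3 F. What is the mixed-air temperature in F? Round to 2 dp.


T_mix = 72.3 + (25.7/100)*(100.1-72.3) = 79.44 F

79.44 F


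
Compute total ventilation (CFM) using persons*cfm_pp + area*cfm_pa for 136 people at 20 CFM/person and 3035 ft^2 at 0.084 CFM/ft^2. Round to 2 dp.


Total = 136*20 + 3035*0.084 = 2974.94 CFM

2974.94 CFM
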